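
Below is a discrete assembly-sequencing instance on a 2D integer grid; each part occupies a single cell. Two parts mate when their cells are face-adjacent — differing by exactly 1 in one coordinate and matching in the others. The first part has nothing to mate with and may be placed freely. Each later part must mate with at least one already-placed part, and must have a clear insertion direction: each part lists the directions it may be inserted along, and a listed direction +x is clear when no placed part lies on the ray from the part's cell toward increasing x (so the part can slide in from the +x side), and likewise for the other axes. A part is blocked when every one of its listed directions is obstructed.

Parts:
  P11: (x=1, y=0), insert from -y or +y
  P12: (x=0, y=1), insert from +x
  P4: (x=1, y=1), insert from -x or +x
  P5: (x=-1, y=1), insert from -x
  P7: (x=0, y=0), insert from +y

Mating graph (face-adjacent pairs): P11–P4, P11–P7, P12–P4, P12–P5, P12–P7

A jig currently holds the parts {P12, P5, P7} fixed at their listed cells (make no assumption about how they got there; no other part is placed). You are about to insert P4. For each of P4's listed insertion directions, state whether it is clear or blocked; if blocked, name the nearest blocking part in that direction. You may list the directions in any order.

-x: nearest on ray is P12@(0, 1) ⇒ blocked
+x: ray from P4(1, 1) has no placed part ⇒ clear

+x: clear; -x: blocked by P12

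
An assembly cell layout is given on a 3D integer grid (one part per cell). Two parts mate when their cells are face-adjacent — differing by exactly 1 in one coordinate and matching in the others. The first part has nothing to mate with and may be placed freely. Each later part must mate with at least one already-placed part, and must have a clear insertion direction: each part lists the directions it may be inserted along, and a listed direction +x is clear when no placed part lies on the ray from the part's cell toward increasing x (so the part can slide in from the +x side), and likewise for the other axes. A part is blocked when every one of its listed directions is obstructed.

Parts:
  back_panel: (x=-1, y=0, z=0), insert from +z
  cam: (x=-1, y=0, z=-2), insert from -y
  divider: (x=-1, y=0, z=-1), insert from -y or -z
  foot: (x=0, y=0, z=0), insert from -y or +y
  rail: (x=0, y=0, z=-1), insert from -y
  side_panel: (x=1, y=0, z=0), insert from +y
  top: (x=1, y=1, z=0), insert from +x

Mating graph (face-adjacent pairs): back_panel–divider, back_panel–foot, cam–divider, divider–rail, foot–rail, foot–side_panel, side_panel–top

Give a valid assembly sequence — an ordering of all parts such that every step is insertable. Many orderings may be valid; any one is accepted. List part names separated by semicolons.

1. cam@(-1, 0, -2) [-y clear] — {cam}
2. divider@(-1, 0, -1) [-y clear] — {cam, divider}
3. back_panel@(-1, 0, 0) [+z clear] — {back_panel, cam, divider}
4. foot@(0, 0, 0) [-y clear] — {back_panel, cam, divider, foot}
5. side_panel@(1, 0, 0) [+y clear] — {back_panel, cam, divider, foot, side_panel}
6. rail@(0, 0, -1) [-y clear] — {back_panel, cam, divider, foot, rail, side_panel}
7. top@(1, 1, 0) [+x clear] — {back_panel, cam, divider, foot, rail, side_panel, top}

cam; divider; back_panel; foot; side_panel; rail; top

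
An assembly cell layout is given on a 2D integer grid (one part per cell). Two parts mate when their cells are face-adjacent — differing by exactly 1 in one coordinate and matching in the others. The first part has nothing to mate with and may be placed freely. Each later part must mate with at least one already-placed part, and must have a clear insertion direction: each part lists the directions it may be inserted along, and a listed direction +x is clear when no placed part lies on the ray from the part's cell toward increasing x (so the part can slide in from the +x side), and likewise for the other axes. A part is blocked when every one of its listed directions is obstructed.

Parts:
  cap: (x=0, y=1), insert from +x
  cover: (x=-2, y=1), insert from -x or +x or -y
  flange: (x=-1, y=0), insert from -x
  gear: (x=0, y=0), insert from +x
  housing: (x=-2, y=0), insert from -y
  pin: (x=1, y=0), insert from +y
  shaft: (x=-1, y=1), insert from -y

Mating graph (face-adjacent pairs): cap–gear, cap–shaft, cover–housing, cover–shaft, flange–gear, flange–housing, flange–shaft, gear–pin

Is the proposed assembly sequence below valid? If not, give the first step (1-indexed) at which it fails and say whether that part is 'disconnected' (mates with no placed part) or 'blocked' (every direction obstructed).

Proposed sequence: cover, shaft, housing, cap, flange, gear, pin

1. cover@(-2, 1) [-x clear] — {cover}
2. shaft@(-1, 1) [-y clear] — {cover, shaft}
3. housing@(-2, 0) [-y clear] — {cover, housing, shaft}
4. cap@(0, 1) [+x clear] — {cap, cover, housing, shaft}
5. flange@(-1, 0) — -x all obstructed ⇒ blocked

Invalid at step 5 (blocked)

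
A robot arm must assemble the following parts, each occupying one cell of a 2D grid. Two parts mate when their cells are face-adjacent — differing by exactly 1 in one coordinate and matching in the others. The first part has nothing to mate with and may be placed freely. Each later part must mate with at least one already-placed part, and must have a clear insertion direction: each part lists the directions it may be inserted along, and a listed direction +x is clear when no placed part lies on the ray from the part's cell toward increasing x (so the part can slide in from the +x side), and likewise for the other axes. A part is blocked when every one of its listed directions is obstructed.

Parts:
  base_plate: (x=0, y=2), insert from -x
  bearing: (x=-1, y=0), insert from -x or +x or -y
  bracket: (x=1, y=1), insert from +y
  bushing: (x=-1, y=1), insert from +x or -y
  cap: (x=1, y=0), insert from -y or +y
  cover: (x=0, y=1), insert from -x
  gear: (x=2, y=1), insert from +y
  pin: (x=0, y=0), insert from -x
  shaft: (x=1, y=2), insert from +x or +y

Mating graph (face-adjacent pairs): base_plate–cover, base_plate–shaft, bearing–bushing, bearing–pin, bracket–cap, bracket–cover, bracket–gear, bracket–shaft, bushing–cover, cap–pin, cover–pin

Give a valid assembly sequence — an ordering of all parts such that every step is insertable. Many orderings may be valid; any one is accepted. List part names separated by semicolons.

1. cover@(0, 1) [-x clear] — {cover}
2. base_plate@(0, 2) [-x clear] — {base_plate, cover}
3. bracket@(1, 1) [+y clear] — {base_plate, bracket, cover}
4. shaft@(1, 2) [+x clear] — {base_plate, bracket, cover, shaft}
5. gear@(2, 1) [+y clear] — {base_plate, bracket, cover, gear, shaft}
6. cap@(1, 0) [-y clear] — {base_plate, bracket, cap, cover, gear, shaft}
7. pin@(0, 0) [-x clear] — {base_plate, bracket, cap, cover, gear, pin, shaft}
8. bushing@(-1, 1) [-y clear] — {base_plate, bracket, bushing, cap, cover, gear, pin, shaft}
9. bearing@(-1, 0) [-x clear] — {base_plate, bearing, bracket, bushing, cap, cover, gear, pin, shaft}

cover; base_plate; bracket; shaft; gear; cap; pin; bushing; bearing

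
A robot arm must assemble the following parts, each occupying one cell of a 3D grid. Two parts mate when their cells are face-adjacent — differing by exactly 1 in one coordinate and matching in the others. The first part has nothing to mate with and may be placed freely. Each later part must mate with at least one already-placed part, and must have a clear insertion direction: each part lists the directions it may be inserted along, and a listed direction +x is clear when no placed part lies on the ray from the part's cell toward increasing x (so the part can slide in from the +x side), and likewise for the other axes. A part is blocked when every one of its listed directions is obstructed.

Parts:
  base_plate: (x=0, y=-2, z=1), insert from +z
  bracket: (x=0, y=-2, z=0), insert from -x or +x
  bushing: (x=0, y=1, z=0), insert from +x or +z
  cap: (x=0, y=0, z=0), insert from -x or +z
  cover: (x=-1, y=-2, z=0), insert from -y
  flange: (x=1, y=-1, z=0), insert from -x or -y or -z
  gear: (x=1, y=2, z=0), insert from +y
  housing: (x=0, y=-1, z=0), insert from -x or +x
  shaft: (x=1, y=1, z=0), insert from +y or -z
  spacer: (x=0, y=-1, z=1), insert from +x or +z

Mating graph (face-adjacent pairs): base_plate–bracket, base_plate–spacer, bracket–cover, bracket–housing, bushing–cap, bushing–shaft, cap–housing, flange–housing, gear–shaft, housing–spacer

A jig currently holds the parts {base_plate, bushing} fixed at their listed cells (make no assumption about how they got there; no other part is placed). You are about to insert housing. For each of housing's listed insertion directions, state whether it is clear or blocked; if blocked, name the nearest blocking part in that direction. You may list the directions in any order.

+x: clear; -x: clear

-x: ray from housing(0, -1, 0) has no placed part ⇒ clear
+x: ray from housing(0, -1, 0) has no placed part ⇒ clear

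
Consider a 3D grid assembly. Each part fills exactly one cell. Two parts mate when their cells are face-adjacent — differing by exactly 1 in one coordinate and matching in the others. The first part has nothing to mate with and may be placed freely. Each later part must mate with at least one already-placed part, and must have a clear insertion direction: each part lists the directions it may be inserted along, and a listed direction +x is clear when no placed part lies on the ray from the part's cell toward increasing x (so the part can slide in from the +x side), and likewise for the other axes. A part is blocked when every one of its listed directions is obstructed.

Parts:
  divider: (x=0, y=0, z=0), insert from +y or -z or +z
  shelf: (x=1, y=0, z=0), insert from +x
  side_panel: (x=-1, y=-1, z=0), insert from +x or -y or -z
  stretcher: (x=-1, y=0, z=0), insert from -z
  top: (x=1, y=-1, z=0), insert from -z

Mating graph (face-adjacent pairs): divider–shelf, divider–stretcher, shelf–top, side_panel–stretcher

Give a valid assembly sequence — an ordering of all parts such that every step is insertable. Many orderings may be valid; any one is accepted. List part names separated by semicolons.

1. divider@(0, 0, 0) [+y clear] — {divider}
2. stretcher@(-1, 0, 0) [-z clear] — {divider, stretcher}
3. side_panel@(-1, -1, 0) [+x clear] — {divider, side_panel, stretcher}
4. shelf@(1, 0, 0) [+x clear] — {divider, shelf, side_panel, stretcher}
5. top@(1, -1, 0) [-z clear] — {divider, shelf, side_panel, stretcher, top}

divider; stretcher; side_panel; shelf; top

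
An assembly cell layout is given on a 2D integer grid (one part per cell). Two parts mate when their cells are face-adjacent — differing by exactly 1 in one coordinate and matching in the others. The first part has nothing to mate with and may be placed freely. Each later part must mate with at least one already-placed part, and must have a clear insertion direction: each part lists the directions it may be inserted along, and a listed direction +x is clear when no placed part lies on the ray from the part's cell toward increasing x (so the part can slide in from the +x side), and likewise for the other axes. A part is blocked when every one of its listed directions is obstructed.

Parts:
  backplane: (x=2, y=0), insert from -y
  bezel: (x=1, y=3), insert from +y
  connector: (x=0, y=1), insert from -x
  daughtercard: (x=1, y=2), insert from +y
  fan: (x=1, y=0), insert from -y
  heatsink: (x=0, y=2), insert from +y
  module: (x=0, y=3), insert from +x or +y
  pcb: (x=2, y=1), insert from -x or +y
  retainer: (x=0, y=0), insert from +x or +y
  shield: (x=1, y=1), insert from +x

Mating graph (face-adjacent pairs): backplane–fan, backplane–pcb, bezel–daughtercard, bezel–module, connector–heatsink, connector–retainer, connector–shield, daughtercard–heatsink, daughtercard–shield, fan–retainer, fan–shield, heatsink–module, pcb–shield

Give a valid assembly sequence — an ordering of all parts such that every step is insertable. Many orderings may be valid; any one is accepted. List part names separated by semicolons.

retainer; connector; shield; pcb; fan; backplane; daughtercard; bezel; heatsink; module

1. retainer@(0, 0) [+x clear] — {retainer}
2. connector@(0, 1) [-x clear] — {connector, retainer}
3. shield@(1, 1) [+x clear] — {connector, retainer, shield}
4. pcb@(2, 1) [+y clear] — {connector, pcb, retainer, shield}
5. fan@(1, 0) [-y clear] — {connector, fan, pcb, retainer, shield}
6. backplane@(2, 0) [-y clear] — {backplane, connector, fan, pcb, retainer, shield}
7. daughtercard@(1, 2) [+y clear] — {backplane, connector, daughtercard, fan, pcb, retainer, shield}
8. bezel@(1, 3) [+y clear] — {backplane, bezel, connector, daughtercard, fan, pcb, retainer, shield}
9. heatsink@(0, 2) [+y clear] — {backplane, bezel, connector, daughtercard, fan, heatsink, pcb, retainer, shield}
10. module@(0, 3) [+y clear] — {backplane, bezel, connector, daughtercard, fan, heatsink, module, pcb, retainer, shield}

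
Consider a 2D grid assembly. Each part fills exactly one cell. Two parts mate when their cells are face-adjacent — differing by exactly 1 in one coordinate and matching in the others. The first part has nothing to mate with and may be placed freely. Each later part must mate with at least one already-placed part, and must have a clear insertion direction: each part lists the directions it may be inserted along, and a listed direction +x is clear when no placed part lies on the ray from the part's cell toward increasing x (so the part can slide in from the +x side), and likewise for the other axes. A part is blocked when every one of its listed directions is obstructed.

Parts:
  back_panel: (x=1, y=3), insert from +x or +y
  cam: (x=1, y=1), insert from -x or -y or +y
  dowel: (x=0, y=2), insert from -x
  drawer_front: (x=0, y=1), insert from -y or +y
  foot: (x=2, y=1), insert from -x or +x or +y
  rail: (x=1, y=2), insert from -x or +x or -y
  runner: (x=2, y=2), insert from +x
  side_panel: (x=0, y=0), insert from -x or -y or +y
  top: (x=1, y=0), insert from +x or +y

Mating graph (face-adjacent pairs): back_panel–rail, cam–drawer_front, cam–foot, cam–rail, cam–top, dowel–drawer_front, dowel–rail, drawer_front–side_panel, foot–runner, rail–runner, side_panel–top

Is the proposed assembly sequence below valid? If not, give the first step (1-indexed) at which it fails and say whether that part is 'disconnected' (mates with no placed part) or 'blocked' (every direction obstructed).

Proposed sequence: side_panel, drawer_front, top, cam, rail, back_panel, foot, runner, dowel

Valid

1. side_panel@(0, 0) [-x clear] — {side_panel}
2. drawer_front@(0, 1) [+y clear] — {drawer_front, side_panel}
3. top@(1, 0) [+x clear] — {drawer_front, side_panel, top}
4. cam@(1, 1) [+y clear] — {cam, drawer_front, side_panel, top}
5. rail@(1, 2) [-x clear] — {cam, drawer_front, rail, side_panel, top}
6. back_panel@(1, 3) [+x clear] — {back_panel, cam, drawer_front, rail, side_panel, top}
7. foot@(2, 1) [+x clear] — {back_panel, cam, drawer_front, foot, rail, side_panel, top}
8. runner@(2, 2) [+x clear] — {back_panel, cam, drawer_front, foot, rail, runner, side_panel, top}
9. dowel@(0, 2) [-x clear] — {back_panel, cam, dowel, drawer_front, foot, rail, runner, side_panel, top}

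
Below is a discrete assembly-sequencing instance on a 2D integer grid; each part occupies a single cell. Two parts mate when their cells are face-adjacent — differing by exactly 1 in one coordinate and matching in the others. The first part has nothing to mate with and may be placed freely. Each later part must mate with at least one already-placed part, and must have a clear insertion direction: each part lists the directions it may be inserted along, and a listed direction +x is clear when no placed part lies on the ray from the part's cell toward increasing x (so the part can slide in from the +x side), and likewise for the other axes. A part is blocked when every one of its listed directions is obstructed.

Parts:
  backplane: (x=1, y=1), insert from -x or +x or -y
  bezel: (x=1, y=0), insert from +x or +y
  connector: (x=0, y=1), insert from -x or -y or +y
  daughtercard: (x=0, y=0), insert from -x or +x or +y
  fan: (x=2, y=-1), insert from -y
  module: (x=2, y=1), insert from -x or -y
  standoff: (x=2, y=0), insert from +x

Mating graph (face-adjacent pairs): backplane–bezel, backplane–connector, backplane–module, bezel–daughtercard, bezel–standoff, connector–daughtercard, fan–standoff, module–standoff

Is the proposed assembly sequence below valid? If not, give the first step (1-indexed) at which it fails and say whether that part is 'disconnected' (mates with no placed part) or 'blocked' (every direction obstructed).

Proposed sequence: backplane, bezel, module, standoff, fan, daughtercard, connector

Valid

1. backplane@(1, 1) [-x clear] — {backplane}
2. bezel@(1, 0) [+x clear] — {backplane, bezel}
3. module@(2, 1) [-y clear] — {backplane, bezel, module}
4. standoff@(2, 0) [+x clear] — {backplane, bezel, module, standoff}
5. fan@(2, -1) [-y clear] — {backplane, bezel, fan, module, standoff}
6. daughtercard@(0, 0) [-x clear] — {backplane, bezel, daughtercard, fan, module, standoff}
7. connector@(0, 1) [-x clear] — {backplane, bezel, connector, daughtercard, fan, module, standoff}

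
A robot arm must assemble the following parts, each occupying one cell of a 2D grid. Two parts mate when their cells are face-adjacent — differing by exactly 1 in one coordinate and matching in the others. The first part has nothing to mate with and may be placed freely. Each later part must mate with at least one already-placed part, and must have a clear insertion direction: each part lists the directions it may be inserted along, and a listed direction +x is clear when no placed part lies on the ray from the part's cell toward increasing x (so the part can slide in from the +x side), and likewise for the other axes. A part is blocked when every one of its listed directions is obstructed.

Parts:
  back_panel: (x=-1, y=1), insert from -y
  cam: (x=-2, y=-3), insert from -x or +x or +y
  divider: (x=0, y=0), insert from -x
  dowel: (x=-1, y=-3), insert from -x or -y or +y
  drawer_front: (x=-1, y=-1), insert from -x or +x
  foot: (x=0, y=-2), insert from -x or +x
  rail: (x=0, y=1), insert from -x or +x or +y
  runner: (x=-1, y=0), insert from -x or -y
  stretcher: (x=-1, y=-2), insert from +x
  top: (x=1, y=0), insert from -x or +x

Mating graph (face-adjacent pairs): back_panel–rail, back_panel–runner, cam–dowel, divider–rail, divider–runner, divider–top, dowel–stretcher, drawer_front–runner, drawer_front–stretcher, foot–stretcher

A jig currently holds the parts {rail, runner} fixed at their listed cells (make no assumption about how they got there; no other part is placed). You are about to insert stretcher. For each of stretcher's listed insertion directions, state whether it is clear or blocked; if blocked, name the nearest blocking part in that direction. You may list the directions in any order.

+x: ray from stretcher(-1, -2) has no placed part ⇒ clear

+x: clear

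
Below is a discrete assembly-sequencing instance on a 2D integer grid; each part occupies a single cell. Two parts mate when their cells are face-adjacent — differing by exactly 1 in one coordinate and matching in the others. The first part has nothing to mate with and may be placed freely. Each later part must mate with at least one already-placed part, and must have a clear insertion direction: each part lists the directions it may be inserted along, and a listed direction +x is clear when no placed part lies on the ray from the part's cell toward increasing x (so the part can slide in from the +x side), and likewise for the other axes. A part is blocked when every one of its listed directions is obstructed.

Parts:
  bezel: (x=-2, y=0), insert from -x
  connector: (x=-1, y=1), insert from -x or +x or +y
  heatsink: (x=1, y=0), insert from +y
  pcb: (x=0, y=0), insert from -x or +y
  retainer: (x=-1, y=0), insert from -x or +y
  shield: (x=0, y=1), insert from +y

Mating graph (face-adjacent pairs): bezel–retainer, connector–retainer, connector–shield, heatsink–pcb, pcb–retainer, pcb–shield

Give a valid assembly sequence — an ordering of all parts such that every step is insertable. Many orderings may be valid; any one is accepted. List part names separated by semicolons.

pcb; retainer; connector; bezel; heatsink; shield

1. pcb@(0, 0) [-x clear] — {pcb}
2. retainer@(-1, 0) [-x clear] — {pcb, retainer}
3. connector@(-1, 1) [-x clear] — {connector, pcb, retainer}
4. bezel@(-2, 0) [-x clear] — {bezel, connector, pcb, retainer}
5. heatsink@(1, 0) [+y clear] — {bezel, connector, heatsink, pcb, retainer}
6. shield@(0, 1) [+y clear] — {bezel, connector, heatsink, pcb, retainer, shield}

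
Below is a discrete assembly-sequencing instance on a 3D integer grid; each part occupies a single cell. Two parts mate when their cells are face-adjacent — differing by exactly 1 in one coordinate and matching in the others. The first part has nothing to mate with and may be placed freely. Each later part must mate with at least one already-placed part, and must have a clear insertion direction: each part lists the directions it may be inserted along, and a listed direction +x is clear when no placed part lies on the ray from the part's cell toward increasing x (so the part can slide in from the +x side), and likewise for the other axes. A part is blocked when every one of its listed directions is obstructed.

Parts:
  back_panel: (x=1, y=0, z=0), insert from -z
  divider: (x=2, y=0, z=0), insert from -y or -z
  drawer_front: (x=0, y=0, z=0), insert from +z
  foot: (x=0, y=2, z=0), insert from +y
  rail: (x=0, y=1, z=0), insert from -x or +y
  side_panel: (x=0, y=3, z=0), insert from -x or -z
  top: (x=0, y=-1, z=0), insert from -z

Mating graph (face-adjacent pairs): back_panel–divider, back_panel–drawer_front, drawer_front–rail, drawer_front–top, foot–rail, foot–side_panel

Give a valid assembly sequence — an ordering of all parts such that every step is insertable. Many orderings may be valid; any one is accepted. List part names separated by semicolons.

drawer_front; top; rail; foot; side_panel; back_panel; divider

1. drawer_front@(0, 0, 0) [+z clear] — {drawer_front}
2. top@(0, -1, 0) [-z clear] — {drawer_front, top}
3. rail@(0, 1, 0) [-x clear] — {drawer_front, rail, top}
4. foot@(0, 2, 0) [+y clear] — {drawer_front, foot, rail, top}
5. side_panel@(0, 3, 0) [-x clear] — {drawer_front, foot, rail, side_panel, top}
6. back_panel@(1, 0, 0) [-z clear] — {back_panel, drawer_front, foot, rail, side_panel, top}
7. divider@(2, 0, 0) [-y clear] — {back_panel, divider, drawer_front, foot, rail, side_panel, top}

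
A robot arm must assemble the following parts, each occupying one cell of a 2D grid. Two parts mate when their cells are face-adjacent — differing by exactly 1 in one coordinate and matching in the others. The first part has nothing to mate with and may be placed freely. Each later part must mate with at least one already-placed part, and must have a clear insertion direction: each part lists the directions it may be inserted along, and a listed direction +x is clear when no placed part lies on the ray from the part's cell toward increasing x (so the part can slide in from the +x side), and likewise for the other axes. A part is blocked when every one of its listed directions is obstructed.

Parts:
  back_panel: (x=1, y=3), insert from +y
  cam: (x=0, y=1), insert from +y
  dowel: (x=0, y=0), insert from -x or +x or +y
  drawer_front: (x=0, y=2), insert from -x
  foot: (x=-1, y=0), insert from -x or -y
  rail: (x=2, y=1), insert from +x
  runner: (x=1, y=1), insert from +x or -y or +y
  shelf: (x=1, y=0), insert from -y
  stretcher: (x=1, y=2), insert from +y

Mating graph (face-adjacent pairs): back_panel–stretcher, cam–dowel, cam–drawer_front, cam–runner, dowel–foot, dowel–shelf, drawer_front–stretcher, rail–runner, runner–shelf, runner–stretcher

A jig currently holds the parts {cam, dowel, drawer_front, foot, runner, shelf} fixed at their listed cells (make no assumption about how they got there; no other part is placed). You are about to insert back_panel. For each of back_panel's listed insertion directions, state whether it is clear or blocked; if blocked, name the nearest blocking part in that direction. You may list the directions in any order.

+y: ray from back_panel(1, 3) has no placed part ⇒ clear

+y: clear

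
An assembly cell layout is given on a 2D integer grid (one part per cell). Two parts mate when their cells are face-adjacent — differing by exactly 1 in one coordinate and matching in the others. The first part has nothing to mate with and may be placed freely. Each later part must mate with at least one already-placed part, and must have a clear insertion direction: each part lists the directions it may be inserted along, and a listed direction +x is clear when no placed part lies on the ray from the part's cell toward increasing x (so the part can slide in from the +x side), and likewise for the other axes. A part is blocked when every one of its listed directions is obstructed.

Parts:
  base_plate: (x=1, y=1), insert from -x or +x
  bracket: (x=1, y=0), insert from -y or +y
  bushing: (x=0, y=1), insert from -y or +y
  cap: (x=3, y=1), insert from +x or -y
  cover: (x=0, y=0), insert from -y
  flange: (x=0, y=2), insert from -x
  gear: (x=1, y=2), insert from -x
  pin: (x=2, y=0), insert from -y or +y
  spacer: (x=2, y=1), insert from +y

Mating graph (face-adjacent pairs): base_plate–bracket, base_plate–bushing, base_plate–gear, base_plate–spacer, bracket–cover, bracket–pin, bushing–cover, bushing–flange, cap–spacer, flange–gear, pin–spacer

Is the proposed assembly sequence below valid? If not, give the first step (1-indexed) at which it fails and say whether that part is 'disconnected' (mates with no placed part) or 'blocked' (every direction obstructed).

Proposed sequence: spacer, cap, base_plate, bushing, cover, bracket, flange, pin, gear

1. spacer@(2, 1) [+y clear] — {spacer}
2. cap@(3, 1) [+x clear] — {cap, spacer}
3. base_plate@(1, 1) [-x clear] — {base_plate, cap, spacer}
4. bushing@(0, 1) [-y clear] — {base_plate, bushing, cap, spacer}
5. cover@(0, 0) [-y clear] — {base_plate, bushing, cap, cover, spacer}
6. bracket@(1, 0) [-y clear] — {base_plate, bracket, bushing, cap, cover, spacer}
7. flange@(0, 2) [-x clear] — {base_plate, bracket, bushing, cap, cover, flange, spacer}
8. pin@(2, 0) [-y clear] — {base_plate, bracket, bushing, cap, cover, flange, pin, spacer}
9. gear@(1, 2) — -x all obstructed ⇒ blocked

Invalid at step 9 (blocked)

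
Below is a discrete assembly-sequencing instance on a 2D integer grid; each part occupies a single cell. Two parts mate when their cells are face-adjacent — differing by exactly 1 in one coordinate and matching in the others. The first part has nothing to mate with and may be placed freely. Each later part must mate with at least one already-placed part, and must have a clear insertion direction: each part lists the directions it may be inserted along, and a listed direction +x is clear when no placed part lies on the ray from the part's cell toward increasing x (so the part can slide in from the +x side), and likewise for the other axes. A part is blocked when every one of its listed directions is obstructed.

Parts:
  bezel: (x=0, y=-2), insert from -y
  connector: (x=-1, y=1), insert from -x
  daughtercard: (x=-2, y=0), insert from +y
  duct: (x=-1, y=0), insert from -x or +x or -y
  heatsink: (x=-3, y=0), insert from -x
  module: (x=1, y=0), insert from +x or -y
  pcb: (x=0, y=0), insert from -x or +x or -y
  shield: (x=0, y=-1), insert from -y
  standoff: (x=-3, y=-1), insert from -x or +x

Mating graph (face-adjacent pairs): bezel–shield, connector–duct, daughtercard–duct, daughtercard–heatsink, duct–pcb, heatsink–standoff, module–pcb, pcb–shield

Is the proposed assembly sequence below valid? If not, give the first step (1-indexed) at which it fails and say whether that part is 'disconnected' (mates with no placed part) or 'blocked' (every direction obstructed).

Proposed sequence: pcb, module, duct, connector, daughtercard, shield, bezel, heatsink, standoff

1. pcb@(0, 0) [-x clear] — {pcb}
2. module@(1, 0) [+x clear] — {module, pcb}
3. duct@(-1, 0) [-x clear] — {duct, module, pcb}
4. connector@(-1, 1) [-x clear] — {connector, duct, module, pcb}
5. daughtercard@(-2, 0) [+y clear] — {connector, daughtercard, duct, module, pcb}
6. shield@(0, -1) [-y clear] — {connector, daughtercard, duct, module, pcb, shield}
7. bezel@(0, -2) [-y clear] — {bezel, connector, daughtercard, duct, module, pcb, shield}
8. heatsink@(-3, 0) [-x clear] — {bezel, connector, daughtercard, duct, heatsink, module, pcb, shield}
9. standoff@(-3, -1) [-x clear] — {bezel, connector, daughtercard, duct, heatsink, module, pcb, shield, standoff}

Valid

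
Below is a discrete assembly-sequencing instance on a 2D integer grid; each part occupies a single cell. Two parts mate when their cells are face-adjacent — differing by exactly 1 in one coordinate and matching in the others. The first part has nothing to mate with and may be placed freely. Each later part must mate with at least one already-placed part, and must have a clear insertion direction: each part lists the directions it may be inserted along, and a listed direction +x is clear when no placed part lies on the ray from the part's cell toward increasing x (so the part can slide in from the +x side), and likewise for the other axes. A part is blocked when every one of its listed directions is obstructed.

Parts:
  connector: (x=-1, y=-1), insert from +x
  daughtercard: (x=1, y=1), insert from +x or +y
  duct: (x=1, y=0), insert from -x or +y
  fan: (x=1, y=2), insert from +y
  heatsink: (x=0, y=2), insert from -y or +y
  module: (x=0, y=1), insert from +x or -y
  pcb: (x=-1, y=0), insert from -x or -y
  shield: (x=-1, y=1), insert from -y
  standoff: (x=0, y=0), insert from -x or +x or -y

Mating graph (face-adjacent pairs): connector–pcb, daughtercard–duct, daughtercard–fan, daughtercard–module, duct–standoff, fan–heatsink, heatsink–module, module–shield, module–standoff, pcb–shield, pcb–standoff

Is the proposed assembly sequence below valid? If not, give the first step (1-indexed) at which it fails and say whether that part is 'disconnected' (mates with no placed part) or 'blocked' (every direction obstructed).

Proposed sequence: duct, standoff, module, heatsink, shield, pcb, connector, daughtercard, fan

1. duct@(1, 0) [-x clear] — {duct}
2. standoff@(0, 0) [-x clear] — {duct, standoff}
3. module@(0, 1) [+x clear] — {duct, module, standoff}
4. heatsink@(0, 2) [+y clear] — {duct, heatsink, module, standoff}
5. shield@(-1, 1) [-y clear] — {duct, heatsink, module, shield, standoff}
6. pcb@(-1, 0) [-x clear] — {duct, heatsink, module, pcb, shield, standoff}
7. connector@(-1, -1) [+x clear] — {connector, duct, heatsink, module, pcb, shield, standoff}
8. daughtercard@(1, 1) [+x clear] — {connector, daughtercard, duct, heatsink, module, pcb, shield, standoff}
9. fan@(1, 2) [+y clear] — {connector, daughtercard, duct, fan, heatsink, module, pcb, shield, standoff}

Valid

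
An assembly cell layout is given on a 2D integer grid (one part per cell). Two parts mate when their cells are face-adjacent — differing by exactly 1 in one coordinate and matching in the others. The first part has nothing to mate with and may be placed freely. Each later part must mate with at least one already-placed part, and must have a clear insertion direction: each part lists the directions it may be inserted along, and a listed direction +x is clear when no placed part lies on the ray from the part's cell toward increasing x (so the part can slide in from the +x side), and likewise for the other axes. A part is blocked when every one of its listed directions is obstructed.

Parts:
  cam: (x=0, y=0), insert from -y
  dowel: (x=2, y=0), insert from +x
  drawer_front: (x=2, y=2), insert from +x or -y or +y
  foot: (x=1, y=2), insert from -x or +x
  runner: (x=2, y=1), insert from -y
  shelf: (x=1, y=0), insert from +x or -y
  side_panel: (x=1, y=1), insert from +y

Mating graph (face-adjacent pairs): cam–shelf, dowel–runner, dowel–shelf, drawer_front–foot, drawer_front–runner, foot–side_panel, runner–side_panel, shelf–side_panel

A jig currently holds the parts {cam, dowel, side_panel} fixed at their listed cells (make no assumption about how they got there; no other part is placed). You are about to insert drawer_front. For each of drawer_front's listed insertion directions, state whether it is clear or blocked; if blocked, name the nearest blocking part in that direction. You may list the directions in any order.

+x: clear; +y: clear; -y: blocked by dowel

+x: ray from drawer_front(2, 2) has no placed part ⇒ clear
-y: nearest on ray is dowel@(2, 0) ⇒ blocked
+y: ray from drawer_front(2, 2) has no placed part ⇒ clear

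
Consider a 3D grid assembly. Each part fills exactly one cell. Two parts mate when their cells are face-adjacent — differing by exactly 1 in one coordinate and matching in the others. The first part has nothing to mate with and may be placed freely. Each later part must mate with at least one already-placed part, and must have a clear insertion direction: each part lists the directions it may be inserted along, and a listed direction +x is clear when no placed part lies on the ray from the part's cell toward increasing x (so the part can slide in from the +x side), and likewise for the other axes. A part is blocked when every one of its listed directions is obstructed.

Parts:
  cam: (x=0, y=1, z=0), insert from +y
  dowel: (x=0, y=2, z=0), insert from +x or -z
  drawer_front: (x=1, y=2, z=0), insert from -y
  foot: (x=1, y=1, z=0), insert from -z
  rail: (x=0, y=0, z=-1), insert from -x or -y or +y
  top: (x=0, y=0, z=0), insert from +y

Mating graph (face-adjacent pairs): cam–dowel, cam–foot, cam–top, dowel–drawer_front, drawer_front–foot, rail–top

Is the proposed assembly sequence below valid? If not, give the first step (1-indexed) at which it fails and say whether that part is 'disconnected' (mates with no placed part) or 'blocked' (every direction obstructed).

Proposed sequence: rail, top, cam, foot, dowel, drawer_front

Invalid at step 6 (blocked)

1. rail@(0, 0, -1) [-x clear] — {rail}
2. top@(0, 0, 0) [+y clear] — {rail, top}
3. cam@(0, 1, 0) [+y clear] — {cam, rail, top}
4. foot@(1, 1, 0) [-z clear] — {cam, foot, rail, top}
5. dowel@(0, 2, 0) [+x clear] — {cam, dowel, foot, rail, top}
6. drawer_front@(1, 2, 0) — -y all obstructed ⇒ blocked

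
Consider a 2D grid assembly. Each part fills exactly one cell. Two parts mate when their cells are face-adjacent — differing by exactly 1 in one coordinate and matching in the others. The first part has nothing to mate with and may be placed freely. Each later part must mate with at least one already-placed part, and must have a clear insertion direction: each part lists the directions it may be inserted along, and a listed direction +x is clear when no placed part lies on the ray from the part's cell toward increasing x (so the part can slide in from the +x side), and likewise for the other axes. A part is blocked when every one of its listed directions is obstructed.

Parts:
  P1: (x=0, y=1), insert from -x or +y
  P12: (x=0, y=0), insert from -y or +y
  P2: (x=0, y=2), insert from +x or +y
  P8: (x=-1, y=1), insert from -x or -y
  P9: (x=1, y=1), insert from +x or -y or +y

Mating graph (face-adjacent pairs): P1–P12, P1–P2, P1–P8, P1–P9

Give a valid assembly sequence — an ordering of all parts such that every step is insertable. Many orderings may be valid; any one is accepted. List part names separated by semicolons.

P8; P1; P12; P9; P2

1. P8@(-1, 1) [-x clear] — {P8}
2. P1@(0, 1) [+y clear] — {P1, P8}
3. P12@(0, 0) [-y clear] — {P1, P12, P8}
4. P9@(1, 1) [+x clear] — {P1, P12, P8, P9}
5. P2@(0, 2) [+x clear] — {P1, P12, P2, P8, P9}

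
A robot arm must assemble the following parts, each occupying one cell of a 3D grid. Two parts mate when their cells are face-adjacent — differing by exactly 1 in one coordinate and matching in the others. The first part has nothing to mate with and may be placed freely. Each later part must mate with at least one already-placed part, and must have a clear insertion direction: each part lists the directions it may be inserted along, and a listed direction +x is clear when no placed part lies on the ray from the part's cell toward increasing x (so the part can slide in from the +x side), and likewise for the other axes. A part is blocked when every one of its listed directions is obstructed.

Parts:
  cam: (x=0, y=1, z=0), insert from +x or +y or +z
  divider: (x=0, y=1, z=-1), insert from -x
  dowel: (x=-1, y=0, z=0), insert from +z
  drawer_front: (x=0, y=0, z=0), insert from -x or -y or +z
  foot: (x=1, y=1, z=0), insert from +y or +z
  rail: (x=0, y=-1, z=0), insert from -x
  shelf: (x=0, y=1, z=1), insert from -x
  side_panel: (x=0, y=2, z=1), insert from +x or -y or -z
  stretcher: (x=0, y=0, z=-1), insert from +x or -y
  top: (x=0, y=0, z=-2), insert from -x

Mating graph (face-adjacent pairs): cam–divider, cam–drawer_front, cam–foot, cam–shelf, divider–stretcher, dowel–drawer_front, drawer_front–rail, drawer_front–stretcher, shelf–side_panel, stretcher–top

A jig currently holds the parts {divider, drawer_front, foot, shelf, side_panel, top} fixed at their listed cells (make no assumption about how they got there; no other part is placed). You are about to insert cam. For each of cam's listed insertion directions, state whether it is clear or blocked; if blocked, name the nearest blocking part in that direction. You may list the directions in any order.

+x: nearest on ray is foot@(1, 1, 0) ⇒ blocked
+y: ray from cam(0, 1, 0) has no placed part ⇒ clear
+z: nearest on ray is shelf@(0, 1, 1) ⇒ blocked

+x: blocked by foot; +y: clear; +z: blocked by shelf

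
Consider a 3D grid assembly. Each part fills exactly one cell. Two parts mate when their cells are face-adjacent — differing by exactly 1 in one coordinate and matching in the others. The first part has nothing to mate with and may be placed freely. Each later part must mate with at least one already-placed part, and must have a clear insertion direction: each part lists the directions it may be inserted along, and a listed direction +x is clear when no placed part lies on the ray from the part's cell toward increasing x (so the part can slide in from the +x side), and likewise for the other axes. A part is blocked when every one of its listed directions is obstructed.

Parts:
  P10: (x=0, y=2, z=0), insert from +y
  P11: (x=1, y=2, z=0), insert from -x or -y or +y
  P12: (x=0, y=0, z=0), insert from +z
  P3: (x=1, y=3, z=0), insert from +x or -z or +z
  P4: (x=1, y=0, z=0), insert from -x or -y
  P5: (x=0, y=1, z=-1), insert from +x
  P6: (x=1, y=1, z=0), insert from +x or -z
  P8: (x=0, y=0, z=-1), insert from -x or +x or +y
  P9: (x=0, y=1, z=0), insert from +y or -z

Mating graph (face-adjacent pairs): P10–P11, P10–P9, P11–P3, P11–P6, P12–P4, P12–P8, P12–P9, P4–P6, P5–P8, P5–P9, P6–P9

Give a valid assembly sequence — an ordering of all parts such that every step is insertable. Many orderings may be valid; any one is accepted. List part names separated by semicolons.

P12; P9; P5; P6; P10; P4; P11; P3; P8

1. P12@(0, 0, 0) [+z clear] — {P12}
2. P9@(0, 1, 0) [+y clear] — {P12, P9}
3. P5@(0, 1, -1) [+x clear] — {P12, P5, P9}
4. P6@(1, 1, 0) [+x clear] — {P12, P5, P6, P9}
5. P10@(0, 2, 0) [+y clear] — {P10, P12, P5, P6, P9}
6. P4@(1, 0, 0) [-y clear] — {P10, P12, P4, P5, P6, P9}
7. P11@(1, 2, 0) [+y clear] — {P10, P11, P12, P4, P5, P6, P9}
8. P3@(1, 3, 0) [+x clear] — {P10, P11, P12, P3, P4, P5, P6, P9}
9. P8@(0, 0, -1) [-x clear] — {P10, P11, P12, P3, P4, P5, P6, P8, P9}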